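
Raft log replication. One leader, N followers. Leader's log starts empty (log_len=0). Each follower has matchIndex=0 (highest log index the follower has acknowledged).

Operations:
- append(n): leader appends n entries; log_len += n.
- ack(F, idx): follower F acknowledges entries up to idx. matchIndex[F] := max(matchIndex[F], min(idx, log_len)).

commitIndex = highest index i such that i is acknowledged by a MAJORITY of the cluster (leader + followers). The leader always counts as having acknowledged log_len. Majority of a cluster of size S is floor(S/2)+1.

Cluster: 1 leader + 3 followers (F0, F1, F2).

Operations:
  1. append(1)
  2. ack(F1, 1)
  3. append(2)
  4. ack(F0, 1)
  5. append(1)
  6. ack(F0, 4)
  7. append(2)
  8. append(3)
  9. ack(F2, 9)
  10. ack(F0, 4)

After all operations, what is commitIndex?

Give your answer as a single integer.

Answer: 4

Derivation:
Op 1: append 1 -> log_len=1
Op 2: F1 acks idx 1 -> match: F0=0 F1=1 F2=0; commitIndex=0
Op 3: append 2 -> log_len=3
Op 4: F0 acks idx 1 -> match: F0=1 F1=1 F2=0; commitIndex=1
Op 5: append 1 -> log_len=4
Op 6: F0 acks idx 4 -> match: F0=4 F1=1 F2=0; commitIndex=1
Op 7: append 2 -> log_len=6
Op 8: append 3 -> log_len=9
Op 9: F2 acks idx 9 -> match: F0=4 F1=1 F2=9; commitIndex=4
Op 10: F0 acks idx 4 -> match: F0=4 F1=1 F2=9; commitIndex=4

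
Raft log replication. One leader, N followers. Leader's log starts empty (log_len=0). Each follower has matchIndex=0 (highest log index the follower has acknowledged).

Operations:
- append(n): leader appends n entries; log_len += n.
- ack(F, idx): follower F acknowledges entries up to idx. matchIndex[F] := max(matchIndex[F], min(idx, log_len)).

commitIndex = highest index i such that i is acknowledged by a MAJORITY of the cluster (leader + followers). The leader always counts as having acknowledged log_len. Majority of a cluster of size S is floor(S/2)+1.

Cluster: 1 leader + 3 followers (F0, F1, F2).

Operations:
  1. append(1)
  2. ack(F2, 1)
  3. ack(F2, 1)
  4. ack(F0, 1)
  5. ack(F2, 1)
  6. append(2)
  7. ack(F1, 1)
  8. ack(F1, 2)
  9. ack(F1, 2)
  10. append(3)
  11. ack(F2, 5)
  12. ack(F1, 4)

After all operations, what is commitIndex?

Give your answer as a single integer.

Op 1: append 1 -> log_len=1
Op 2: F2 acks idx 1 -> match: F0=0 F1=0 F2=1; commitIndex=0
Op 3: F2 acks idx 1 -> match: F0=0 F1=0 F2=1; commitIndex=0
Op 4: F0 acks idx 1 -> match: F0=1 F1=0 F2=1; commitIndex=1
Op 5: F2 acks idx 1 -> match: F0=1 F1=0 F2=1; commitIndex=1
Op 6: append 2 -> log_len=3
Op 7: F1 acks idx 1 -> match: F0=1 F1=1 F2=1; commitIndex=1
Op 8: F1 acks idx 2 -> match: F0=1 F1=2 F2=1; commitIndex=1
Op 9: F1 acks idx 2 -> match: F0=1 F1=2 F2=1; commitIndex=1
Op 10: append 3 -> log_len=6
Op 11: F2 acks idx 5 -> match: F0=1 F1=2 F2=5; commitIndex=2
Op 12: F1 acks idx 4 -> match: F0=1 F1=4 F2=5; commitIndex=4

Answer: 4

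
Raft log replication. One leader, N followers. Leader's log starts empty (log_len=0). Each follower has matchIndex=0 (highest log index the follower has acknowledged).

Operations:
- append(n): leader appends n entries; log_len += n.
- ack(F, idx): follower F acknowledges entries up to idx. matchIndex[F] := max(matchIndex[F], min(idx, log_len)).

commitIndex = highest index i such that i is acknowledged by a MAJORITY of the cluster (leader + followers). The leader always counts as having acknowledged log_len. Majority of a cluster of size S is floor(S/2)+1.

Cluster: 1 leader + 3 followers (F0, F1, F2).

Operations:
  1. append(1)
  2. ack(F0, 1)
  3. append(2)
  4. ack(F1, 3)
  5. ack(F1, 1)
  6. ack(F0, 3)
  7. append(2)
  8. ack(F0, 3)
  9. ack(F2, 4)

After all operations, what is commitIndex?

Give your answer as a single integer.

Op 1: append 1 -> log_len=1
Op 2: F0 acks idx 1 -> match: F0=1 F1=0 F2=0; commitIndex=0
Op 3: append 2 -> log_len=3
Op 4: F1 acks idx 3 -> match: F0=1 F1=3 F2=0; commitIndex=1
Op 5: F1 acks idx 1 -> match: F0=1 F1=3 F2=0; commitIndex=1
Op 6: F0 acks idx 3 -> match: F0=3 F1=3 F2=0; commitIndex=3
Op 7: append 2 -> log_len=5
Op 8: F0 acks idx 3 -> match: F0=3 F1=3 F2=0; commitIndex=3
Op 9: F2 acks idx 4 -> match: F0=3 F1=3 F2=4; commitIndex=3

Answer: 3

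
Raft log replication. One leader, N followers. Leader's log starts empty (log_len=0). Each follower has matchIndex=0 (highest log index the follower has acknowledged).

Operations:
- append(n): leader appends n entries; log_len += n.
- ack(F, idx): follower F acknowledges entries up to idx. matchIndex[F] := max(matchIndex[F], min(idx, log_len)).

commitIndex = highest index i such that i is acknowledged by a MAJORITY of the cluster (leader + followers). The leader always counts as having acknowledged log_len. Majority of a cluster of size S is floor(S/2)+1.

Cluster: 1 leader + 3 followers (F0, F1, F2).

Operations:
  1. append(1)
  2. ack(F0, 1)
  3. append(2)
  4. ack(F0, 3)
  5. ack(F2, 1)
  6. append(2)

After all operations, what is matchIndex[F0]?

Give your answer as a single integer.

Op 1: append 1 -> log_len=1
Op 2: F0 acks idx 1 -> match: F0=1 F1=0 F2=0; commitIndex=0
Op 3: append 2 -> log_len=3
Op 4: F0 acks idx 3 -> match: F0=3 F1=0 F2=0; commitIndex=0
Op 5: F2 acks idx 1 -> match: F0=3 F1=0 F2=1; commitIndex=1
Op 6: append 2 -> log_len=5

Answer: 3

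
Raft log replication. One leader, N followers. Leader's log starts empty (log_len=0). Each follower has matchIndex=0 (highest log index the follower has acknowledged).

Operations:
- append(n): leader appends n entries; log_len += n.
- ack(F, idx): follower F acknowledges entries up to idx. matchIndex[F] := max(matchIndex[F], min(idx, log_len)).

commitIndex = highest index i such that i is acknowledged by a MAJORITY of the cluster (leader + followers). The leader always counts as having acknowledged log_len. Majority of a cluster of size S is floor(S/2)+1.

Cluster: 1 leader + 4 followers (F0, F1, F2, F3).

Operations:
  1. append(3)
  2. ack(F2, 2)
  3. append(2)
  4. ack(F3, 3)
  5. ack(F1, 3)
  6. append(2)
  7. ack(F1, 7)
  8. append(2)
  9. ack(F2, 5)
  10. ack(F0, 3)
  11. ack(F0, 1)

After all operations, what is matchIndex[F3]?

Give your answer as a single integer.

Op 1: append 3 -> log_len=3
Op 2: F2 acks idx 2 -> match: F0=0 F1=0 F2=2 F3=0; commitIndex=0
Op 3: append 2 -> log_len=5
Op 4: F3 acks idx 3 -> match: F0=0 F1=0 F2=2 F3=3; commitIndex=2
Op 5: F1 acks idx 3 -> match: F0=0 F1=3 F2=2 F3=3; commitIndex=3
Op 6: append 2 -> log_len=7
Op 7: F1 acks idx 7 -> match: F0=0 F1=7 F2=2 F3=3; commitIndex=3
Op 8: append 2 -> log_len=9
Op 9: F2 acks idx 5 -> match: F0=0 F1=7 F2=5 F3=3; commitIndex=5
Op 10: F0 acks idx 3 -> match: F0=3 F1=7 F2=5 F3=3; commitIndex=5
Op 11: F0 acks idx 1 -> match: F0=3 F1=7 F2=5 F3=3; commitIndex=5

Answer: 3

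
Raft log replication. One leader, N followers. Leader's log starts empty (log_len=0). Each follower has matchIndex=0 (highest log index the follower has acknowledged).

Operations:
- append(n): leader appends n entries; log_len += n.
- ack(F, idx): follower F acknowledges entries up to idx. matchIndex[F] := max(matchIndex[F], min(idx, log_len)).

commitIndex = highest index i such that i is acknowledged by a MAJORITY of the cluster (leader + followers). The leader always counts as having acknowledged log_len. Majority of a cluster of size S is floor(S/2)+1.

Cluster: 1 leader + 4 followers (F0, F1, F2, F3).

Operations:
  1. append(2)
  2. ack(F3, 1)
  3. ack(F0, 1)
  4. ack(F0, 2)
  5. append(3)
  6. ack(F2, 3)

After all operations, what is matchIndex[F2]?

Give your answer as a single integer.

Answer: 3

Derivation:
Op 1: append 2 -> log_len=2
Op 2: F3 acks idx 1 -> match: F0=0 F1=0 F2=0 F3=1; commitIndex=0
Op 3: F0 acks idx 1 -> match: F0=1 F1=0 F2=0 F3=1; commitIndex=1
Op 4: F0 acks idx 2 -> match: F0=2 F1=0 F2=0 F3=1; commitIndex=1
Op 5: append 3 -> log_len=5
Op 6: F2 acks idx 3 -> match: F0=2 F1=0 F2=3 F3=1; commitIndex=2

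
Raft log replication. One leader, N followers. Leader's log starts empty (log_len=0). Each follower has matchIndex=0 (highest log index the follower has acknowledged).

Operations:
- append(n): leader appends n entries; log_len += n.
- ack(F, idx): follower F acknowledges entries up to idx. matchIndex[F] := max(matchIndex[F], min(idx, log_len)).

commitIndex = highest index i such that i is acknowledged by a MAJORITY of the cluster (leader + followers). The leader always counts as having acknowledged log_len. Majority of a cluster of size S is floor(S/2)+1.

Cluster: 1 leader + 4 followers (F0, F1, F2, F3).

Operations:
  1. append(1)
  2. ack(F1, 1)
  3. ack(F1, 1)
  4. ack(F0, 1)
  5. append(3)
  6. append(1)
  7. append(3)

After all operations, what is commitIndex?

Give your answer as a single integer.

Op 1: append 1 -> log_len=1
Op 2: F1 acks idx 1 -> match: F0=0 F1=1 F2=0 F3=0; commitIndex=0
Op 3: F1 acks idx 1 -> match: F0=0 F1=1 F2=0 F3=0; commitIndex=0
Op 4: F0 acks idx 1 -> match: F0=1 F1=1 F2=0 F3=0; commitIndex=1
Op 5: append 3 -> log_len=4
Op 6: append 1 -> log_len=5
Op 7: append 3 -> log_len=8

Answer: 1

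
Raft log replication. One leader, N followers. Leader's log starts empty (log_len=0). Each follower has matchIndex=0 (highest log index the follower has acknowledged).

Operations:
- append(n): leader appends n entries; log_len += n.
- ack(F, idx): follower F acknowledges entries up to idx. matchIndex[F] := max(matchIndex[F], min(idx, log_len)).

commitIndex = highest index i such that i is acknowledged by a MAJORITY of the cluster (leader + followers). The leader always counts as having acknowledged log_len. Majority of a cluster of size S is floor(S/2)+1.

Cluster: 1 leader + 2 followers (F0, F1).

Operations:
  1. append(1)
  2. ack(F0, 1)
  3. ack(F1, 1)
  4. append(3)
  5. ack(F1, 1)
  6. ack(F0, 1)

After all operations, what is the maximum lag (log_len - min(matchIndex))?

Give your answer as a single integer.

Op 1: append 1 -> log_len=1
Op 2: F0 acks idx 1 -> match: F0=1 F1=0; commitIndex=1
Op 3: F1 acks idx 1 -> match: F0=1 F1=1; commitIndex=1
Op 4: append 3 -> log_len=4
Op 5: F1 acks idx 1 -> match: F0=1 F1=1; commitIndex=1
Op 6: F0 acks idx 1 -> match: F0=1 F1=1; commitIndex=1

Answer: 3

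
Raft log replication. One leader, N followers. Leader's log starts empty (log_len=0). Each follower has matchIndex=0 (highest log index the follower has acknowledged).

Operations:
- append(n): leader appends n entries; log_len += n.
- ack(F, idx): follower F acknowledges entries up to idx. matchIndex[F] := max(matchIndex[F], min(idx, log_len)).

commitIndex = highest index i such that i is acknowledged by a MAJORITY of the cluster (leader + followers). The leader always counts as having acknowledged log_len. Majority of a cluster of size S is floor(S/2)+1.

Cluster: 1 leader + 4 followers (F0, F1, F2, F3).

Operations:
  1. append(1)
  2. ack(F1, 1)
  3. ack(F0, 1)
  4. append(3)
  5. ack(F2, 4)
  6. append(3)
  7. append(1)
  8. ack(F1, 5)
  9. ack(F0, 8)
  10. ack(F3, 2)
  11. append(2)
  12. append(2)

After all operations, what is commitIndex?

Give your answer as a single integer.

Answer: 5

Derivation:
Op 1: append 1 -> log_len=1
Op 2: F1 acks idx 1 -> match: F0=0 F1=1 F2=0 F3=0; commitIndex=0
Op 3: F0 acks idx 1 -> match: F0=1 F1=1 F2=0 F3=0; commitIndex=1
Op 4: append 3 -> log_len=4
Op 5: F2 acks idx 4 -> match: F0=1 F1=1 F2=4 F3=0; commitIndex=1
Op 6: append 3 -> log_len=7
Op 7: append 1 -> log_len=8
Op 8: F1 acks idx 5 -> match: F0=1 F1=5 F2=4 F3=0; commitIndex=4
Op 9: F0 acks idx 8 -> match: F0=8 F1=5 F2=4 F3=0; commitIndex=5
Op 10: F3 acks idx 2 -> match: F0=8 F1=5 F2=4 F3=2; commitIndex=5
Op 11: append 2 -> log_len=10
Op 12: append 2 -> log_len=12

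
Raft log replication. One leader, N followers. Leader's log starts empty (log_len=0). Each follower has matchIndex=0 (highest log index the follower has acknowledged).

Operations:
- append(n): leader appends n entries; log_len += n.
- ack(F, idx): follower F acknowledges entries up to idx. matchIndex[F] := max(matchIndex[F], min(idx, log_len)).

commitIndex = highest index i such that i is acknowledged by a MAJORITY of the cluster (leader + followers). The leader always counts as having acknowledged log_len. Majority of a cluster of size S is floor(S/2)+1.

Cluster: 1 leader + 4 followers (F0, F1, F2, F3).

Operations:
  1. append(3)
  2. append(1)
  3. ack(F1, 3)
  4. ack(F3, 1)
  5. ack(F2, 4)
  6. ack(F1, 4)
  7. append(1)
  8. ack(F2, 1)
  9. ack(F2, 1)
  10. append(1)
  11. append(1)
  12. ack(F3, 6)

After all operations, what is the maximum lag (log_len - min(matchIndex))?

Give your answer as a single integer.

Op 1: append 3 -> log_len=3
Op 2: append 1 -> log_len=4
Op 3: F1 acks idx 3 -> match: F0=0 F1=3 F2=0 F3=0; commitIndex=0
Op 4: F3 acks idx 1 -> match: F0=0 F1=3 F2=0 F3=1; commitIndex=1
Op 5: F2 acks idx 4 -> match: F0=0 F1=3 F2=4 F3=1; commitIndex=3
Op 6: F1 acks idx 4 -> match: F0=0 F1=4 F2=4 F3=1; commitIndex=4
Op 7: append 1 -> log_len=5
Op 8: F2 acks idx 1 -> match: F0=0 F1=4 F2=4 F3=1; commitIndex=4
Op 9: F2 acks idx 1 -> match: F0=0 F1=4 F2=4 F3=1; commitIndex=4
Op 10: append 1 -> log_len=6
Op 11: append 1 -> log_len=7
Op 12: F3 acks idx 6 -> match: F0=0 F1=4 F2=4 F3=6; commitIndex=4

Answer: 7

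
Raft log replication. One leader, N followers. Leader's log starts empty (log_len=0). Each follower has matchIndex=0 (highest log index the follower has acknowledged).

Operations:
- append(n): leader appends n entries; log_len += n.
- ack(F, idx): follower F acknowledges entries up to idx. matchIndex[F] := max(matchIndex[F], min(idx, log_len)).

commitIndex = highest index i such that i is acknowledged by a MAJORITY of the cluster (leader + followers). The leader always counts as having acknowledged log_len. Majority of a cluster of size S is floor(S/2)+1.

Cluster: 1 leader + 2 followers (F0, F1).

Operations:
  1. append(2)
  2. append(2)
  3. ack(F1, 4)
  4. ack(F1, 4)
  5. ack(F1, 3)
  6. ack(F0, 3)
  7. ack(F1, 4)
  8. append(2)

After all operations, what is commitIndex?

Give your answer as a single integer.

Op 1: append 2 -> log_len=2
Op 2: append 2 -> log_len=4
Op 3: F1 acks idx 4 -> match: F0=0 F1=4; commitIndex=4
Op 4: F1 acks idx 4 -> match: F0=0 F1=4; commitIndex=4
Op 5: F1 acks idx 3 -> match: F0=0 F1=4; commitIndex=4
Op 6: F0 acks idx 3 -> match: F0=3 F1=4; commitIndex=4
Op 7: F1 acks idx 4 -> match: F0=3 F1=4; commitIndex=4
Op 8: append 2 -> log_len=6

Answer: 4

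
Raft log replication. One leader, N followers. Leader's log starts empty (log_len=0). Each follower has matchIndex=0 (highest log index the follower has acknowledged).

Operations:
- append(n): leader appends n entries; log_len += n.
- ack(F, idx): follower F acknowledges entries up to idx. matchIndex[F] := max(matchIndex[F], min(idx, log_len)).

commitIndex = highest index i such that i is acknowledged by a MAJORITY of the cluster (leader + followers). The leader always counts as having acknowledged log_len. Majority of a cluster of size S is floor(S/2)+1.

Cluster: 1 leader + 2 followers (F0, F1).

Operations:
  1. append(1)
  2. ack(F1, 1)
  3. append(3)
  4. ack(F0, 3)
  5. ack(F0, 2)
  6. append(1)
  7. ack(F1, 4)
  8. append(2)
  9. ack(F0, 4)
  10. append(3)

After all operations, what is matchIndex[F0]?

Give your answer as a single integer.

Answer: 4

Derivation:
Op 1: append 1 -> log_len=1
Op 2: F1 acks idx 1 -> match: F0=0 F1=1; commitIndex=1
Op 3: append 3 -> log_len=4
Op 4: F0 acks idx 3 -> match: F0=3 F1=1; commitIndex=3
Op 5: F0 acks idx 2 -> match: F0=3 F1=1; commitIndex=3
Op 6: append 1 -> log_len=5
Op 7: F1 acks idx 4 -> match: F0=3 F1=4; commitIndex=4
Op 8: append 2 -> log_len=7
Op 9: F0 acks idx 4 -> match: F0=4 F1=4; commitIndex=4
Op 10: append 3 -> log_len=10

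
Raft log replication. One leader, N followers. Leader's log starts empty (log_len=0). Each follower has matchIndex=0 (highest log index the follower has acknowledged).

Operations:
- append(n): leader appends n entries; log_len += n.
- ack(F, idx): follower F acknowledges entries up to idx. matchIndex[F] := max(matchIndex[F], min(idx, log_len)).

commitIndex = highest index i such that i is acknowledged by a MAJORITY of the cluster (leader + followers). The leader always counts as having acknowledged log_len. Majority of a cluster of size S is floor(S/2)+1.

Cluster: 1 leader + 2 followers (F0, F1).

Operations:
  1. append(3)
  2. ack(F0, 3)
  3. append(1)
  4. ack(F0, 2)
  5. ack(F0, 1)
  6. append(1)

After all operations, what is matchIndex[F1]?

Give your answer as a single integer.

Answer: 0

Derivation:
Op 1: append 3 -> log_len=3
Op 2: F0 acks idx 3 -> match: F0=3 F1=0; commitIndex=3
Op 3: append 1 -> log_len=4
Op 4: F0 acks idx 2 -> match: F0=3 F1=0; commitIndex=3
Op 5: F0 acks idx 1 -> match: F0=3 F1=0; commitIndex=3
Op 6: append 1 -> log_len=5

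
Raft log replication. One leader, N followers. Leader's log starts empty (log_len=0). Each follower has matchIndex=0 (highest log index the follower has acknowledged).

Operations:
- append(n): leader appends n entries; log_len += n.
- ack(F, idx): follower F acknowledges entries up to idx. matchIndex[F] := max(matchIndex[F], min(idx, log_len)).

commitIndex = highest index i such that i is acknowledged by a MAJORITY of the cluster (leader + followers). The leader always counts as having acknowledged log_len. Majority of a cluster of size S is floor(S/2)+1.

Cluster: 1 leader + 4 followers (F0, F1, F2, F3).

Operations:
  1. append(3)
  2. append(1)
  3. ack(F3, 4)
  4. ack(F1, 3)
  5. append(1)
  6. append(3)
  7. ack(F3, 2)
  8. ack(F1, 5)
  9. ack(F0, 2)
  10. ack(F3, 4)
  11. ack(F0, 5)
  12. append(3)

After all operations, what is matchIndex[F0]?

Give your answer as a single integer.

Answer: 5

Derivation:
Op 1: append 3 -> log_len=3
Op 2: append 1 -> log_len=4
Op 3: F3 acks idx 4 -> match: F0=0 F1=0 F2=0 F3=4; commitIndex=0
Op 4: F1 acks idx 3 -> match: F0=0 F1=3 F2=0 F3=4; commitIndex=3
Op 5: append 1 -> log_len=5
Op 6: append 3 -> log_len=8
Op 7: F3 acks idx 2 -> match: F0=0 F1=3 F2=0 F3=4; commitIndex=3
Op 8: F1 acks idx 5 -> match: F0=0 F1=5 F2=0 F3=4; commitIndex=4
Op 9: F0 acks idx 2 -> match: F0=2 F1=5 F2=0 F3=4; commitIndex=4
Op 10: F3 acks idx 4 -> match: F0=2 F1=5 F2=0 F3=4; commitIndex=4
Op 11: F0 acks idx 5 -> match: F0=5 F1=5 F2=0 F3=4; commitIndex=5
Op 12: append 3 -> log_len=11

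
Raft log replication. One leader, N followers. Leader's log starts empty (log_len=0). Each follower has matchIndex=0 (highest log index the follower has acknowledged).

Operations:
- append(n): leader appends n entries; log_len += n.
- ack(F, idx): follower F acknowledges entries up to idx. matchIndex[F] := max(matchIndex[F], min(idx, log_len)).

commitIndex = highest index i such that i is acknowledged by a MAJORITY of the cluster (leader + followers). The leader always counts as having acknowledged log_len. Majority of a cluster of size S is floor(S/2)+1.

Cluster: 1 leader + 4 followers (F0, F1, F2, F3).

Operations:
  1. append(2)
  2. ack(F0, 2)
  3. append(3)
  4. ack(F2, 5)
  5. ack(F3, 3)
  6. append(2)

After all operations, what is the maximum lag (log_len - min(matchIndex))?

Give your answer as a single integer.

Answer: 7

Derivation:
Op 1: append 2 -> log_len=2
Op 2: F0 acks idx 2 -> match: F0=2 F1=0 F2=0 F3=0; commitIndex=0
Op 3: append 3 -> log_len=5
Op 4: F2 acks idx 5 -> match: F0=2 F1=0 F2=5 F3=0; commitIndex=2
Op 5: F3 acks idx 3 -> match: F0=2 F1=0 F2=5 F3=3; commitIndex=3
Op 6: append 2 -> log_len=7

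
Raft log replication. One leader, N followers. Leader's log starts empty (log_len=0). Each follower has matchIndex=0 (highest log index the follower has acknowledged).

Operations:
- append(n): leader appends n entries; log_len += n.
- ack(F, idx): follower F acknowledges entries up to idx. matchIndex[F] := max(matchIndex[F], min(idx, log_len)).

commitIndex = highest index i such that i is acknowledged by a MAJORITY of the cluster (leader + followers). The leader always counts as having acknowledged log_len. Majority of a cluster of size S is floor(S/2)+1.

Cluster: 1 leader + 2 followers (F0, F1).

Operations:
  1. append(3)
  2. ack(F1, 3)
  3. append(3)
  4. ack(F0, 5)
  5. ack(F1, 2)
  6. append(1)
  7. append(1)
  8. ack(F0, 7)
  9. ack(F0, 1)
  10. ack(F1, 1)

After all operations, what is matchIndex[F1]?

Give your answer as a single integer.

Op 1: append 3 -> log_len=3
Op 2: F1 acks idx 3 -> match: F0=0 F1=3; commitIndex=3
Op 3: append 3 -> log_len=6
Op 4: F0 acks idx 5 -> match: F0=5 F1=3; commitIndex=5
Op 5: F1 acks idx 2 -> match: F0=5 F1=3; commitIndex=5
Op 6: append 1 -> log_len=7
Op 7: append 1 -> log_len=8
Op 8: F0 acks idx 7 -> match: F0=7 F1=3; commitIndex=7
Op 9: F0 acks idx 1 -> match: F0=7 F1=3; commitIndex=7
Op 10: F1 acks idx 1 -> match: F0=7 F1=3; commitIndex=7

Answer: 3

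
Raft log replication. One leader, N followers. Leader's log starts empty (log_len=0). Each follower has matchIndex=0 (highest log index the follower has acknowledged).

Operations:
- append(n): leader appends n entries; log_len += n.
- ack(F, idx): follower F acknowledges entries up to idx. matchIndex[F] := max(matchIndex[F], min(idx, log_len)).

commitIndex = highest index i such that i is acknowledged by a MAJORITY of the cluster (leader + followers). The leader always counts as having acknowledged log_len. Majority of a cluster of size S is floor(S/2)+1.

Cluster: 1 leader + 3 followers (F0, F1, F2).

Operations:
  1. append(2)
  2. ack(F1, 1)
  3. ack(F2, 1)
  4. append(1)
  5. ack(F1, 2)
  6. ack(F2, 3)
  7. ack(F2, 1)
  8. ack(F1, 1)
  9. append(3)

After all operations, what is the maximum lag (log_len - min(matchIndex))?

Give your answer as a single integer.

Answer: 6

Derivation:
Op 1: append 2 -> log_len=2
Op 2: F1 acks idx 1 -> match: F0=0 F1=1 F2=0; commitIndex=0
Op 3: F2 acks idx 1 -> match: F0=0 F1=1 F2=1; commitIndex=1
Op 4: append 1 -> log_len=3
Op 5: F1 acks idx 2 -> match: F0=0 F1=2 F2=1; commitIndex=1
Op 6: F2 acks idx 3 -> match: F0=0 F1=2 F2=3; commitIndex=2
Op 7: F2 acks idx 1 -> match: F0=0 F1=2 F2=3; commitIndex=2
Op 8: F1 acks idx 1 -> match: F0=0 F1=2 F2=3; commitIndex=2
Op 9: append 3 -> log_len=6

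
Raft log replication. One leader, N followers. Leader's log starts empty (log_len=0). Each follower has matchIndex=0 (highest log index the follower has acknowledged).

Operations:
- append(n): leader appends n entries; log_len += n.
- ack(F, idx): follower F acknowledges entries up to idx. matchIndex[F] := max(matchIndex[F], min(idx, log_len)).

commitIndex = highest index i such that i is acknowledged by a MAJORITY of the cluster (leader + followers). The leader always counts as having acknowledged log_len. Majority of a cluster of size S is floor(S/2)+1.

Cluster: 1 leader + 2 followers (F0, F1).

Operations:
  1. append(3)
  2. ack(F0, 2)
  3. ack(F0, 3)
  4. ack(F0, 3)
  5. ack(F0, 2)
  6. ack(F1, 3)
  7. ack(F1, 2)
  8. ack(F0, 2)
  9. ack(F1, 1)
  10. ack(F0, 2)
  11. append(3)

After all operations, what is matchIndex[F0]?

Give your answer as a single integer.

Op 1: append 3 -> log_len=3
Op 2: F0 acks idx 2 -> match: F0=2 F1=0; commitIndex=2
Op 3: F0 acks idx 3 -> match: F0=3 F1=0; commitIndex=3
Op 4: F0 acks idx 3 -> match: F0=3 F1=0; commitIndex=3
Op 5: F0 acks idx 2 -> match: F0=3 F1=0; commitIndex=3
Op 6: F1 acks idx 3 -> match: F0=3 F1=3; commitIndex=3
Op 7: F1 acks idx 2 -> match: F0=3 F1=3; commitIndex=3
Op 8: F0 acks idx 2 -> match: F0=3 F1=3; commitIndex=3
Op 9: F1 acks idx 1 -> match: F0=3 F1=3; commitIndex=3
Op 10: F0 acks idx 2 -> match: F0=3 F1=3; commitIndex=3
Op 11: append 3 -> log_len=6

Answer: 3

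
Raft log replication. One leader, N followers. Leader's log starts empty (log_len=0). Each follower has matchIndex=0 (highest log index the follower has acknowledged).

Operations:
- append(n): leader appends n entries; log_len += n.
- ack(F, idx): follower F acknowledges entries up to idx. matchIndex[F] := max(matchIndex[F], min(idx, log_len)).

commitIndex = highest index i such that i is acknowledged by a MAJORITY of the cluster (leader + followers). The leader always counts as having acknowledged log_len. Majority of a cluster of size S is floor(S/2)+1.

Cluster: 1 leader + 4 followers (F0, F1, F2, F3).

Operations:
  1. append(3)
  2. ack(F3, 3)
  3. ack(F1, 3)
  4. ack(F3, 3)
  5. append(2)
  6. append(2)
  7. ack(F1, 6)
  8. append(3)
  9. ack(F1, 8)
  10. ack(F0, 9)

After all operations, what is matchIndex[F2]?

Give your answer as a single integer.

Answer: 0

Derivation:
Op 1: append 3 -> log_len=3
Op 2: F3 acks idx 3 -> match: F0=0 F1=0 F2=0 F3=3; commitIndex=0
Op 3: F1 acks idx 3 -> match: F0=0 F1=3 F2=0 F3=3; commitIndex=3
Op 4: F3 acks idx 3 -> match: F0=0 F1=3 F2=0 F3=3; commitIndex=3
Op 5: append 2 -> log_len=5
Op 6: append 2 -> log_len=7
Op 7: F1 acks idx 6 -> match: F0=0 F1=6 F2=0 F3=3; commitIndex=3
Op 8: append 3 -> log_len=10
Op 9: F1 acks idx 8 -> match: F0=0 F1=8 F2=0 F3=3; commitIndex=3
Op 10: F0 acks idx 9 -> match: F0=9 F1=8 F2=0 F3=3; commitIndex=8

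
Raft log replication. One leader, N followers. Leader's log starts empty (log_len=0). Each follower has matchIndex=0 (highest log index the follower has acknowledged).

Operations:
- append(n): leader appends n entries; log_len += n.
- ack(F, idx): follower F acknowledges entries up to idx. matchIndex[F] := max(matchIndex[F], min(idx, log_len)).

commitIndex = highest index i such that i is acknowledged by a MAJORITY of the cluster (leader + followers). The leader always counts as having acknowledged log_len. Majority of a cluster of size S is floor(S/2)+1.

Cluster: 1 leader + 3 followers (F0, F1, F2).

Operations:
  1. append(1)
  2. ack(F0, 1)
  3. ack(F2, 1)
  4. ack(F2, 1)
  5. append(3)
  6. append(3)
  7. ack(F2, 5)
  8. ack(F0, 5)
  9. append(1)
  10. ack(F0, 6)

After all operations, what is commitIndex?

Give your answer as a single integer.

Op 1: append 1 -> log_len=1
Op 2: F0 acks idx 1 -> match: F0=1 F1=0 F2=0; commitIndex=0
Op 3: F2 acks idx 1 -> match: F0=1 F1=0 F2=1; commitIndex=1
Op 4: F2 acks idx 1 -> match: F0=1 F1=0 F2=1; commitIndex=1
Op 5: append 3 -> log_len=4
Op 6: append 3 -> log_len=7
Op 7: F2 acks idx 5 -> match: F0=1 F1=0 F2=5; commitIndex=1
Op 8: F0 acks idx 5 -> match: F0=5 F1=0 F2=5; commitIndex=5
Op 9: append 1 -> log_len=8
Op 10: F0 acks idx 6 -> match: F0=6 F1=0 F2=5; commitIndex=5

Answer: 5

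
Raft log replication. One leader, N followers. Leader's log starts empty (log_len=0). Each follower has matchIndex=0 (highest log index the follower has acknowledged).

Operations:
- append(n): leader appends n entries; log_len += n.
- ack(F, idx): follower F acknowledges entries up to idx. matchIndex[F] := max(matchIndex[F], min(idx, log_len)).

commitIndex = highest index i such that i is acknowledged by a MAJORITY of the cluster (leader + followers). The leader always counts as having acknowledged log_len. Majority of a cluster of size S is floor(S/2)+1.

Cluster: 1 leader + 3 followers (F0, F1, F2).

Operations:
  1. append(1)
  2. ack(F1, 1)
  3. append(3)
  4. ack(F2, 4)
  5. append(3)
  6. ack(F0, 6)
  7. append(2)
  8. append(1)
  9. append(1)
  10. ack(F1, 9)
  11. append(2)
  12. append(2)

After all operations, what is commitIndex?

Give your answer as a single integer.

Answer: 6

Derivation:
Op 1: append 1 -> log_len=1
Op 2: F1 acks idx 1 -> match: F0=0 F1=1 F2=0; commitIndex=0
Op 3: append 3 -> log_len=4
Op 4: F2 acks idx 4 -> match: F0=0 F1=1 F2=4; commitIndex=1
Op 5: append 3 -> log_len=7
Op 6: F0 acks idx 6 -> match: F0=6 F1=1 F2=4; commitIndex=4
Op 7: append 2 -> log_len=9
Op 8: append 1 -> log_len=10
Op 9: append 1 -> log_len=11
Op 10: F1 acks idx 9 -> match: F0=6 F1=9 F2=4; commitIndex=6
Op 11: append 2 -> log_len=13
Op 12: append 2 -> log_len=15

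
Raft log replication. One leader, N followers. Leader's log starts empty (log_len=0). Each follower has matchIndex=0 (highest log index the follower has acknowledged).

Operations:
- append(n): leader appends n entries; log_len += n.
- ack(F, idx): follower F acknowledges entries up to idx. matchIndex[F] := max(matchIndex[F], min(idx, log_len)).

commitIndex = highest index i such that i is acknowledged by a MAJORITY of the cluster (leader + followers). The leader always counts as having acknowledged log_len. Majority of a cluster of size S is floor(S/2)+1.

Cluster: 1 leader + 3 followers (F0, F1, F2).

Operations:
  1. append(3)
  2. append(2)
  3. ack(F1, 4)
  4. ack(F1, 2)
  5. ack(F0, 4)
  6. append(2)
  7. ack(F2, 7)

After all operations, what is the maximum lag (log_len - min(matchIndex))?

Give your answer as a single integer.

Op 1: append 3 -> log_len=3
Op 2: append 2 -> log_len=5
Op 3: F1 acks idx 4 -> match: F0=0 F1=4 F2=0; commitIndex=0
Op 4: F1 acks idx 2 -> match: F0=0 F1=4 F2=0; commitIndex=0
Op 5: F0 acks idx 4 -> match: F0=4 F1=4 F2=0; commitIndex=4
Op 6: append 2 -> log_len=7
Op 7: F2 acks idx 7 -> match: F0=4 F1=4 F2=7; commitIndex=4

Answer: 3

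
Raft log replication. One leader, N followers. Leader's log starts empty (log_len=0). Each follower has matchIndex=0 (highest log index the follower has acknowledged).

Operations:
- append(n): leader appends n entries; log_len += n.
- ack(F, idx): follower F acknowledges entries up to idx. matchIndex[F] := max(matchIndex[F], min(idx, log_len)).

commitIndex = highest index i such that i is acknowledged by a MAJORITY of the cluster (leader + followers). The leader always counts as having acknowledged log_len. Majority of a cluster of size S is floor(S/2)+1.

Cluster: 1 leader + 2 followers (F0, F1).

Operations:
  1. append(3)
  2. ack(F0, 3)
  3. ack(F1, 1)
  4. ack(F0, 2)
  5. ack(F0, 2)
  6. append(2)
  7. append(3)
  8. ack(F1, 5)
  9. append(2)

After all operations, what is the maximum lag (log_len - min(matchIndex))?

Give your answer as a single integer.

Answer: 7

Derivation:
Op 1: append 3 -> log_len=3
Op 2: F0 acks idx 3 -> match: F0=3 F1=0; commitIndex=3
Op 3: F1 acks idx 1 -> match: F0=3 F1=1; commitIndex=3
Op 4: F0 acks idx 2 -> match: F0=3 F1=1; commitIndex=3
Op 5: F0 acks idx 2 -> match: F0=3 F1=1; commitIndex=3
Op 6: append 2 -> log_len=5
Op 7: append 3 -> log_len=8
Op 8: F1 acks idx 5 -> match: F0=3 F1=5; commitIndex=5
Op 9: append 2 -> log_len=10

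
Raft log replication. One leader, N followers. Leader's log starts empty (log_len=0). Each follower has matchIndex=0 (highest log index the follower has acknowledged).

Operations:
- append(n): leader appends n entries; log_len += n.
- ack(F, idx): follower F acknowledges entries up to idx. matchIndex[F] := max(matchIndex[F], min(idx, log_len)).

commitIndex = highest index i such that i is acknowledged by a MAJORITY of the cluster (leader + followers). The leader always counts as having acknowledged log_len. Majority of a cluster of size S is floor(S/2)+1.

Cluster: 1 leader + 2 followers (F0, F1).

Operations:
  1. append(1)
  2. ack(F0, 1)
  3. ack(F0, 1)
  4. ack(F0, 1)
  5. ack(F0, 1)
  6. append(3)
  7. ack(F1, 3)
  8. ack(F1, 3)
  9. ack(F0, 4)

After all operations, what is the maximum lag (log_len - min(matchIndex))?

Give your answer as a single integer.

Answer: 1

Derivation:
Op 1: append 1 -> log_len=1
Op 2: F0 acks idx 1 -> match: F0=1 F1=0; commitIndex=1
Op 3: F0 acks idx 1 -> match: F0=1 F1=0; commitIndex=1
Op 4: F0 acks idx 1 -> match: F0=1 F1=0; commitIndex=1
Op 5: F0 acks idx 1 -> match: F0=1 F1=0; commitIndex=1
Op 6: append 3 -> log_len=4
Op 7: F1 acks idx 3 -> match: F0=1 F1=3; commitIndex=3
Op 8: F1 acks idx 3 -> match: F0=1 F1=3; commitIndex=3
Op 9: F0 acks idx 4 -> match: F0=4 F1=3; commitIndex=4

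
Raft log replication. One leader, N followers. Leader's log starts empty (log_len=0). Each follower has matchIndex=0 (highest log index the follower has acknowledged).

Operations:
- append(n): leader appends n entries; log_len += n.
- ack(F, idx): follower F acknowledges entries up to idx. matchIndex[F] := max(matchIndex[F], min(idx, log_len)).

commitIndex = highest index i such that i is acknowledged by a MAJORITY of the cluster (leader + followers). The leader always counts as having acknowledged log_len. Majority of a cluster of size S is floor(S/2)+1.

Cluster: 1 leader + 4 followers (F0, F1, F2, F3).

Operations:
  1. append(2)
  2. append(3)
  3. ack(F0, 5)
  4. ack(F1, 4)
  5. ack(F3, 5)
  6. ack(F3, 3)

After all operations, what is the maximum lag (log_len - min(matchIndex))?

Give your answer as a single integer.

Answer: 5

Derivation:
Op 1: append 2 -> log_len=2
Op 2: append 3 -> log_len=5
Op 3: F0 acks idx 5 -> match: F0=5 F1=0 F2=0 F3=0; commitIndex=0
Op 4: F1 acks idx 4 -> match: F0=5 F1=4 F2=0 F3=0; commitIndex=4
Op 5: F3 acks idx 5 -> match: F0=5 F1=4 F2=0 F3=5; commitIndex=5
Op 6: F3 acks idx 3 -> match: F0=5 F1=4 F2=0 F3=5; commitIndex=5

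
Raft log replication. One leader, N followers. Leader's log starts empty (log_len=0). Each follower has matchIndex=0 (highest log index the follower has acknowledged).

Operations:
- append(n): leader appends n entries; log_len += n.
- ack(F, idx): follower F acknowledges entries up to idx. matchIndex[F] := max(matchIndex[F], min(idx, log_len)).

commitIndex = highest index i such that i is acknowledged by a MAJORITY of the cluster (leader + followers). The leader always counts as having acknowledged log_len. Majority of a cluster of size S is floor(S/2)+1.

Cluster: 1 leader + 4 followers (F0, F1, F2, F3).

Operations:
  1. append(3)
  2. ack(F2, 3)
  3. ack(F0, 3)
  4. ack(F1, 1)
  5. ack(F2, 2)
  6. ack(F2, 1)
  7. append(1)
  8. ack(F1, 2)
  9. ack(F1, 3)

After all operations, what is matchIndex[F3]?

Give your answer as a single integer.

Op 1: append 3 -> log_len=3
Op 2: F2 acks idx 3 -> match: F0=0 F1=0 F2=3 F3=0; commitIndex=0
Op 3: F0 acks idx 3 -> match: F0=3 F1=0 F2=3 F3=0; commitIndex=3
Op 4: F1 acks idx 1 -> match: F0=3 F1=1 F2=3 F3=0; commitIndex=3
Op 5: F2 acks idx 2 -> match: F0=3 F1=1 F2=3 F3=0; commitIndex=3
Op 6: F2 acks idx 1 -> match: F0=3 F1=1 F2=3 F3=0; commitIndex=3
Op 7: append 1 -> log_len=4
Op 8: F1 acks idx 2 -> match: F0=3 F1=2 F2=3 F3=0; commitIndex=3
Op 9: F1 acks idx 3 -> match: F0=3 F1=3 F2=3 F3=0; commitIndex=3

Answer: 0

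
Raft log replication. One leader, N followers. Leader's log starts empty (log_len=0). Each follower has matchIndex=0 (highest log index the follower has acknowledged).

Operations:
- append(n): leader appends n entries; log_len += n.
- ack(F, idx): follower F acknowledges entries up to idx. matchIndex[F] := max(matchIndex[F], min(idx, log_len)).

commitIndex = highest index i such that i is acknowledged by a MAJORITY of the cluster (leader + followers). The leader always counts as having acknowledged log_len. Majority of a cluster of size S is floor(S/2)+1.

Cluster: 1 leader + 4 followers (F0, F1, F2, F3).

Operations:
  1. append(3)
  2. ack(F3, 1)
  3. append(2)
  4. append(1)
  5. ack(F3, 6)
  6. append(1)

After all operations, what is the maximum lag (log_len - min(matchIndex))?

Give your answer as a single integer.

Answer: 7

Derivation:
Op 1: append 3 -> log_len=3
Op 2: F3 acks idx 1 -> match: F0=0 F1=0 F2=0 F3=1; commitIndex=0
Op 3: append 2 -> log_len=5
Op 4: append 1 -> log_len=6
Op 5: F3 acks idx 6 -> match: F0=0 F1=0 F2=0 F3=6; commitIndex=0
Op 6: append 1 -> log_len=7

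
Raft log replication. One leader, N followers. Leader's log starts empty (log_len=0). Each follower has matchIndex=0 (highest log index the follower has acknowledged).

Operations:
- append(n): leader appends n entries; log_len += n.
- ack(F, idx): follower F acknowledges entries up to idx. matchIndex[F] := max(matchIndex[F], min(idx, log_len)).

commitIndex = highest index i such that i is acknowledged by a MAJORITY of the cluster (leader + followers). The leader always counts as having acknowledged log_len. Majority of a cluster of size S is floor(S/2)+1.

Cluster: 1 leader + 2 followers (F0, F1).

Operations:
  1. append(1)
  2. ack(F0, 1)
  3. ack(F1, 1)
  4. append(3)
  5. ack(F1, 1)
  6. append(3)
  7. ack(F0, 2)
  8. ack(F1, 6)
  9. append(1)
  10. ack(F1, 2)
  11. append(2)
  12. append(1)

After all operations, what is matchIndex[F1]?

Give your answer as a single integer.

Op 1: append 1 -> log_len=1
Op 2: F0 acks idx 1 -> match: F0=1 F1=0; commitIndex=1
Op 3: F1 acks idx 1 -> match: F0=1 F1=1; commitIndex=1
Op 4: append 3 -> log_len=4
Op 5: F1 acks idx 1 -> match: F0=1 F1=1; commitIndex=1
Op 6: append 3 -> log_len=7
Op 7: F0 acks idx 2 -> match: F0=2 F1=1; commitIndex=2
Op 8: F1 acks idx 6 -> match: F0=2 F1=6; commitIndex=6
Op 9: append 1 -> log_len=8
Op 10: F1 acks idx 2 -> match: F0=2 F1=6; commitIndex=6
Op 11: append 2 -> log_len=10
Op 12: append 1 -> log_len=11

Answer: 6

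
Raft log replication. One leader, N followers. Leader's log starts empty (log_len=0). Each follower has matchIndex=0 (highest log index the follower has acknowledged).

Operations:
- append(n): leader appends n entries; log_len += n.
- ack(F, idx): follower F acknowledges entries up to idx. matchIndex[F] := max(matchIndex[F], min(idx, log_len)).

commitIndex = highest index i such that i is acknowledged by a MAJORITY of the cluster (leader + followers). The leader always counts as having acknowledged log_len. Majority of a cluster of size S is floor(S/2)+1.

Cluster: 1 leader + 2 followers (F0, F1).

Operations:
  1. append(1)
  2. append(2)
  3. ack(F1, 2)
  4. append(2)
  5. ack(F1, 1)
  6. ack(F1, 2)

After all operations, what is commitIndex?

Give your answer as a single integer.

Op 1: append 1 -> log_len=1
Op 2: append 2 -> log_len=3
Op 3: F1 acks idx 2 -> match: F0=0 F1=2; commitIndex=2
Op 4: append 2 -> log_len=5
Op 5: F1 acks idx 1 -> match: F0=0 F1=2; commitIndex=2
Op 6: F1 acks idx 2 -> match: F0=0 F1=2; commitIndex=2

Answer: 2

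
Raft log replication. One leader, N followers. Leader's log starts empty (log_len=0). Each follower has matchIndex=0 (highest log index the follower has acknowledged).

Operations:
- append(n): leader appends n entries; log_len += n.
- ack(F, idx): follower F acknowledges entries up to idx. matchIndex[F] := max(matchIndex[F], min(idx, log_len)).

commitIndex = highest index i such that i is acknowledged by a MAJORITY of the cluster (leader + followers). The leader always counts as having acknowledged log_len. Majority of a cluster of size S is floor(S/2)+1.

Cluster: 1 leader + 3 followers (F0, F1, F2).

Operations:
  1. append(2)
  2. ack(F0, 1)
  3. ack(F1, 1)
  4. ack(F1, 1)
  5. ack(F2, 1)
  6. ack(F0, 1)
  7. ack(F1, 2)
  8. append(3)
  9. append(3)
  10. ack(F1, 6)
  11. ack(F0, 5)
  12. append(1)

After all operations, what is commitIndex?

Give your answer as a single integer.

Answer: 5

Derivation:
Op 1: append 2 -> log_len=2
Op 2: F0 acks idx 1 -> match: F0=1 F1=0 F2=0; commitIndex=0
Op 3: F1 acks idx 1 -> match: F0=1 F1=1 F2=0; commitIndex=1
Op 4: F1 acks idx 1 -> match: F0=1 F1=1 F2=0; commitIndex=1
Op 5: F2 acks idx 1 -> match: F0=1 F1=1 F2=1; commitIndex=1
Op 6: F0 acks idx 1 -> match: F0=1 F1=1 F2=1; commitIndex=1
Op 7: F1 acks idx 2 -> match: F0=1 F1=2 F2=1; commitIndex=1
Op 8: append 3 -> log_len=5
Op 9: append 3 -> log_len=8
Op 10: F1 acks idx 6 -> match: F0=1 F1=6 F2=1; commitIndex=1
Op 11: F0 acks idx 5 -> match: F0=5 F1=6 F2=1; commitIndex=5
Op 12: append 1 -> log_len=9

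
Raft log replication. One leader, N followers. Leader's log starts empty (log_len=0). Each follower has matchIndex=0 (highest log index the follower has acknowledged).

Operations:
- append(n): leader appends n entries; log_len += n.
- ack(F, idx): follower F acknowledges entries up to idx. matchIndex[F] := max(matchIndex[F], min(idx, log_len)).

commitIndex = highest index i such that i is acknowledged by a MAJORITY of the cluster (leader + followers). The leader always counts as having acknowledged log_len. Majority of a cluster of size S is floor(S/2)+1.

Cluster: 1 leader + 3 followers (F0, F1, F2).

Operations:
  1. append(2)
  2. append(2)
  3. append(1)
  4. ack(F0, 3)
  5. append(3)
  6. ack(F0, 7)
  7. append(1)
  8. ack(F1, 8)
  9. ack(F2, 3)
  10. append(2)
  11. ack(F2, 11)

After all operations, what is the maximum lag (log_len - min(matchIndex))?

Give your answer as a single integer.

Answer: 4

Derivation:
Op 1: append 2 -> log_len=2
Op 2: append 2 -> log_len=4
Op 3: append 1 -> log_len=5
Op 4: F0 acks idx 3 -> match: F0=3 F1=0 F2=0; commitIndex=0
Op 5: append 3 -> log_len=8
Op 6: F0 acks idx 7 -> match: F0=7 F1=0 F2=0; commitIndex=0
Op 7: append 1 -> log_len=9
Op 8: F1 acks idx 8 -> match: F0=7 F1=8 F2=0; commitIndex=7
Op 9: F2 acks idx 3 -> match: F0=7 F1=8 F2=3; commitIndex=7
Op 10: append 2 -> log_len=11
Op 11: F2 acks idx 11 -> match: F0=7 F1=8 F2=11; commitIndex=8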